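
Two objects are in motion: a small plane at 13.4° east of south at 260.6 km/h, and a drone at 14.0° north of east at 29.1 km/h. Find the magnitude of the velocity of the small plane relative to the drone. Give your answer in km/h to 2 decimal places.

Taking east as x and north as y: small plane velocity = (60.394, -253.505) km/h; drone velocity = (28.236, 7.040) km/h.
Velocity of small plane relative to drone = (60.394, -253.505) − (28.236, 7.040) = (32.158, -260.545) km/h.
Magnitude = |(32.158, -260.545)| = 262.522 km/h.

262.52 km/h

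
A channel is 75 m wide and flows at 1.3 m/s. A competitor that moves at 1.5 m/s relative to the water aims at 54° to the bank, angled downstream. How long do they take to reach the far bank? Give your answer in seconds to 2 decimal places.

61.80 s

The component of the competitor's velocity perpendicular to the bank is 1.5 × sin 54° = 1.214 m/s.
Only the cross-stream component determines the crossing time; the current contributes nothing perpendicular to the bank.
Time = 75 / 1.214 = 61.803 s.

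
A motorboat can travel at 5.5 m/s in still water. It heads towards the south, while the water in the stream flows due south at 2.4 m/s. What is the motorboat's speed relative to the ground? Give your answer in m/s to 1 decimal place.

7.9 m/s

Taking east as x and north as y: velocity relative to the water = (0.000, -5.500) m/s; the water relative to ground = (0.000, -2.400) m/s.
Velocity relative to ground = (0.000, -5.500) + (0.000, -2.400) = (0.000, -7.900) m/s.
Speed = |(0.000, -7.900)| = 7.900 m/s.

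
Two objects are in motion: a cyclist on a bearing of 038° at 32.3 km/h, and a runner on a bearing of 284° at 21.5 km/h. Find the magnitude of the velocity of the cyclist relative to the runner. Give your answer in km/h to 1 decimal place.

Taking east as x and north as y: cyclist velocity = (19.886, 25.453) km/h; runner velocity = (-20.861, 5.201) km/h.
Velocity of cyclist relative to runner = (19.886, 25.453) − (-20.861, 5.201) = (40.747, 20.251) km/h.
Magnitude = |(40.747, 20.251)| = 45.502 km/h.

45.5 km/h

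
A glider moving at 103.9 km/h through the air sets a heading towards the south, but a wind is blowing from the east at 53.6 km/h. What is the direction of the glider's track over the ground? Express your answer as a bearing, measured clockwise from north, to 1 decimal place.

207.3°

Taking east as x and north as y: velocity relative to the air = (0.000, -103.900) km/h; the air relative to ground = (-53.600, 0.000) km/h.
Velocity relative to ground = (0.000, -103.900) + (-53.600, 0.000) = (-53.600, -103.900) km/h.
Bearing = atan2(-53.60, -103.90) = 207.29° clockwise from north.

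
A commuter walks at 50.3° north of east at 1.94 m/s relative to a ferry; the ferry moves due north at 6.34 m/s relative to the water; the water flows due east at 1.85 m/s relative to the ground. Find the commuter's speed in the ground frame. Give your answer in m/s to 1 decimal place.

8.4 m/s

In east/north components (m/s): commuter relative to ferry = (1.239, 1.493); ferry relative to water = (0.000, 6.340); water relative to ground = (1.850, 0.000).
Sum = (3.089, 7.833) m/s.
Speed = |(3.089, 7.833)| = 8.420 m/s.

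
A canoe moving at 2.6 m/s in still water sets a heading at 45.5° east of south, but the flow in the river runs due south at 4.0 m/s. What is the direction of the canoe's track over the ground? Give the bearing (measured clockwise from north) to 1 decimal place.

162.3°

Taking east as x and north as y: velocity relative to the water = (1.854, -1.822) m/s; the water relative to ground = (0.000, -4.000) m/s.
Velocity relative to ground = (1.854, -1.822) + (0.000, -4.000) = (1.854, -5.822) m/s.
Bearing = atan2(1.85, -5.82) = 162.33° clockwise from north.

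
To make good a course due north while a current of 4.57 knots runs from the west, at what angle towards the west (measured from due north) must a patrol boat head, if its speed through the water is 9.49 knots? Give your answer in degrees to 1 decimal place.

28.8°

The current pushes perpendicular to the desired track; the heading must have a component into the current equal to 4.57 knots: 9.49 sin θ = 4.57.
sin θ = 0.4816, so θ = 28.787°.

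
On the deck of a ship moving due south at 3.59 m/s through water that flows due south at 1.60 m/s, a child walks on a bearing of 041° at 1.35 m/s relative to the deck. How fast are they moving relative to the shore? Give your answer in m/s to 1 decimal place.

In east/north components (m/s): child relative to ship = (0.886, 1.019); ship relative to water = (0.000, -3.590); water relative to ground = (0.000, -1.600).
Sum = (0.886, -4.171) m/s.
Speed = |(0.886, -4.171)| = 4.264 m/s.

4.3 m/s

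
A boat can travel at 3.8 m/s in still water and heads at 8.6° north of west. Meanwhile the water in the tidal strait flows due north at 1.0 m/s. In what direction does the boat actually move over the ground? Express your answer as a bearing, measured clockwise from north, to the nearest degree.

293°

Taking east as x and north as y: velocity relative to the water = (-3.757, 0.568) m/s; the water relative to ground = (0.000, 1.000) m/s.
Velocity relative to ground = (-3.757, 0.568) + (0.000, 1.000) = (-3.757, 1.568) m/s.
Bearing = atan2(-3.76, 1.57) = 292.65° clockwise from north.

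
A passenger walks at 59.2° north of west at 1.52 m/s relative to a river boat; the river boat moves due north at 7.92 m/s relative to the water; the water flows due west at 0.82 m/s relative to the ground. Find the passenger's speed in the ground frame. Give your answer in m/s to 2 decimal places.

In east/north components (m/s): passenger relative to river boat = (-0.778, 1.306); river boat relative to water = (0.000, 7.920); water relative to ground = (-0.820, 0.000).
Sum = (-1.598, 9.226) m/s.
Speed = |(-1.598, 9.226)| = 9.363 m/s.

9.36 m/s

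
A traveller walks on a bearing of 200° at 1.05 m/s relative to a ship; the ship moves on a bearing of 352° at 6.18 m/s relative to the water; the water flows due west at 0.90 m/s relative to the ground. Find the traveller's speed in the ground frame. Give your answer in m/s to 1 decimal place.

5.6 m/s

In east/north components (m/s): traveller relative to ship = (-0.359, -0.987); ship relative to water = (-0.860, 6.120); water relative to ground = (-0.900, 0.000).
Sum = (-2.119, 5.133) m/s.
Speed = |(-2.119, 5.133)| = 5.553 m/s.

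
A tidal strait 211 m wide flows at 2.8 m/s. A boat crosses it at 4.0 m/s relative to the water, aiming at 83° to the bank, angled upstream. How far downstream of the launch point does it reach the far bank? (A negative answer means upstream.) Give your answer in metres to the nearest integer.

123 m

Perpendicular speed = 3.970 m/s; crossing time = 211 / 3.970 = 53.146 s.
Net downstream speed = 2.313 m/s.
Drift = 2.313 × 53.146 = 122.902 m (downstream).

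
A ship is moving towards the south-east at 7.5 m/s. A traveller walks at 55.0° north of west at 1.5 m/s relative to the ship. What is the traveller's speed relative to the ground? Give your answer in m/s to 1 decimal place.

Taking east as x and north as y: ship velocity = (5.303, -5.303) m/s; traveller velocity relative to ship = (-0.860, 1.229) m/s.
Velocity relative to ground = (5.303, -5.303) + (-0.860, 1.229) = (4.443, -4.075) m/s.
Speed = |(4.443, -4.075)| = 6.028 m/s.

6.0 m/s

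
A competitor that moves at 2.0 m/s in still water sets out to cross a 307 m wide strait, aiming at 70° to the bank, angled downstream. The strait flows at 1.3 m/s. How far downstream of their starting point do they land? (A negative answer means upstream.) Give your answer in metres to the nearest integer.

324 m

Perpendicular speed = 1.879 m/s; crossing time = 307 / 1.879 = 163.351 s.
Net downstream speed = 1.984 m/s.
Drift = 1.984 × 163.351 = 324.096 m (downstream).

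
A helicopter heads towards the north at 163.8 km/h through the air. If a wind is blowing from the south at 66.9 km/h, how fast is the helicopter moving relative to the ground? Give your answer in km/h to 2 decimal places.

Taking east as x and north as y: velocity relative to the air = (0.000, 163.800) km/h; the air relative to ground = (0.000, 66.900) km/h.
Velocity relative to ground = (0.000, 163.800) + (0.000, 66.900) = (0.000, 230.700) km/h.
Speed = |(0.000, 230.700)| = 230.700 km/h.

230.70 km/h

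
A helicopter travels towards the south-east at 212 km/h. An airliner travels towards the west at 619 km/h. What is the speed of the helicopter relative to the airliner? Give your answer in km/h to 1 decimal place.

783.4 km/h

Taking east as x and north as y: helicopter velocity = (149.907, -149.907) km/h; airliner velocity = (-619.000, 0.000) km/h.
Velocity of helicopter relative to airliner = (149.907, -149.907) − (-619.000, 0.000) = (768.907, -149.907) km/h.
Magnitude = |(768.907, -149.907)| = 783.383 km/h.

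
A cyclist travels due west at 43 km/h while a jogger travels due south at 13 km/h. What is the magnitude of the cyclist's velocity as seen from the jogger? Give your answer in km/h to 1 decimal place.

Taking east as x and north as y: cyclist velocity = (-43.000, 0.000) km/h; jogger velocity = (0.000, -13.000) km/h.
Velocity of cyclist relative to jogger = (-43.000, 0.000) − (0.000, -13.000) = (-43.000, 13.000) km/h.
Magnitude = |(-43.000, 13.000)| = 44.922 km/h.

44.9 km/h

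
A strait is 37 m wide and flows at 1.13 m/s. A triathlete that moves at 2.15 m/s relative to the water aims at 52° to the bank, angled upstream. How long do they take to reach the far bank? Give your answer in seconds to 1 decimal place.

21.8 s

The component of the triathlete's velocity perpendicular to the bank is 2.15 × sin 52° = 1.694 m/s.
The current is parallel to the bank, so it does not affect the crossing time.
Time = 37 / 1.694 = 21.839 s.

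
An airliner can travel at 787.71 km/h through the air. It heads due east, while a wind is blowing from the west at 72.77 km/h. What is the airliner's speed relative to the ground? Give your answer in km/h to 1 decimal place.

Taking east as x and north as y: velocity relative to the air = (787.710, 0.000) km/h; the air relative to ground = (72.770, 0.000) km/h.
Velocity relative to ground = (787.710, 0.000) + (72.770, 0.000) = (860.480, 0.000) km/h.
Speed = |(860.480, 0.000)| = 860.480 km/h.

860.5 km/h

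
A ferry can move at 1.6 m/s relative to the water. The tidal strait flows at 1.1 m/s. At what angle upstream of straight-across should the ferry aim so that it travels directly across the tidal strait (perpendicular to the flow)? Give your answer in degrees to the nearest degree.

43°

To cancel the current, the upstream component of the ferry's velocity must equal the flow: 1.6 sin θ = 1.1.
sin θ = 1.1 / 1.6 = 0.6875.
θ = arcsin(0.6875) = 43.433°.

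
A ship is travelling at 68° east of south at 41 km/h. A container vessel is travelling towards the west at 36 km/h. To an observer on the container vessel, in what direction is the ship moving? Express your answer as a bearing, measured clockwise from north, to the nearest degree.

Taking east as x and north as y: ship velocity = (38.015, -15.359) km/h; container vessel velocity = (-36.000, 0.000) km/h.
Velocity of ship relative to container vessel = (38.015, -15.359) − (-36.000, 0.000) = (74.015, -15.359) km/h.
Bearing = atan2(74.01, -15.36) = 101.72° clockwise from north.

102°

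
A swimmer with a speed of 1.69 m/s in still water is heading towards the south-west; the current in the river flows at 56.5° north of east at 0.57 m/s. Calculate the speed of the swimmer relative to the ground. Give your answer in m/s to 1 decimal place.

1.1 m/s

Taking east as x and north as y: velocity relative to the water = (-1.195, -1.195) m/s; the water relative to ground = (0.315, 0.475) m/s.
Velocity relative to ground = (-1.195, -1.195) + (0.315, 0.475) = (-0.880, -0.720) m/s.
Speed = |(-0.880, -0.720)| = 1.137 m/s.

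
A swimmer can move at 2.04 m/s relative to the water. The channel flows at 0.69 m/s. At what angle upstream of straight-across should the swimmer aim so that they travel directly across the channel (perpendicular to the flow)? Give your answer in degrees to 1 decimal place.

19.8°

To cancel the current, the upstream component of the swimmer's velocity must equal the flow: 2.04 sin θ = 0.69.
sin θ = 0.69 / 2.04 = 0.3382.
θ = arcsin(0.3382) = 19.769°.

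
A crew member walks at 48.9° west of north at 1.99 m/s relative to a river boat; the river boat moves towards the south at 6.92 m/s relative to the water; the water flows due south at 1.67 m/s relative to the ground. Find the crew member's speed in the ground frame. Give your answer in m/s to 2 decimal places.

7.43 m/s

In east/north components (m/s): crew member relative to river boat = (-1.500, 1.308); river boat relative to water = (0.000, -6.920); water relative to ground = (0.000, -1.670).
Sum = (-1.500, -7.282) m/s.
Speed = |(-1.500, -7.282)| = 7.435 m/s.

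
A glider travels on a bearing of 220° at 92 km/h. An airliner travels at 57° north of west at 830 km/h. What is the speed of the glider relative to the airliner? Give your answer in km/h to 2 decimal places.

861.40 km/h

Taking east as x and north as y: glider velocity = (-59.136, -70.476) km/h; airliner velocity = (-452.050, 696.097) km/h.
Velocity of glider relative to airliner = (-59.136, -70.476) − (-452.050, 696.097) = (392.914, -766.573) km/h.
Magnitude = |(392.914, -766.573)| = 861.403 km/h.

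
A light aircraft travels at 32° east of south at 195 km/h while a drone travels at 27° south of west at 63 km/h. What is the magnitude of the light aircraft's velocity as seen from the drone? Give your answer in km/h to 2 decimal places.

210.08 km/h

Taking east as x and north as y: light aircraft velocity = (103.334, -165.369) km/h; drone velocity = (-56.133, -28.601) km/h.
Velocity of light aircraft relative to drone = (103.334, -165.369) − (-56.133, -28.601) = (159.468, -136.768) km/h.
Magnitude = |(159.468, -136.768)| = 210.084 km/h.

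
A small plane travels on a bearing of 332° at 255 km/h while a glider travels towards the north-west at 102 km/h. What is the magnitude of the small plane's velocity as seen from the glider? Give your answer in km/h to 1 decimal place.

Taking east as x and north as y: small plane velocity = (-119.715, 225.152) km/h; glider velocity = (-72.125, 72.125) km/h.
Velocity of small plane relative to glider = (-119.715, 225.152) − (-72.125, 72.125) = (-47.590, 153.027) km/h.
Magnitude = |(-47.590, 153.027)| = 160.256 km/h.

160.3 km/h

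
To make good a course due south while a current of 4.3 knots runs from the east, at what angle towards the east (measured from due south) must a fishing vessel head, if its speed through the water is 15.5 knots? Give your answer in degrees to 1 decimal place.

The current pushes perpendicular to the desired track; the heading must have a component into the current equal to 4.3 knots: 15.5 sin θ = 4.3.
sin θ = 0.2774, so θ = 16.106°.

16.1°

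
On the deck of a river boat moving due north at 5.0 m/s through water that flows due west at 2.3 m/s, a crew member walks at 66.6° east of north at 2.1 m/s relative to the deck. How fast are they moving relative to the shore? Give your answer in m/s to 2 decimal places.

In east/north components (m/s): crew member relative to river boat = (1.927, 0.834); river boat relative to water = (0.000, 5.000); water relative to ground = (-2.300, 0.000).
Sum = (-0.373, 5.834) m/s.
Speed = |(-0.373, 5.834)| = 5.846 m/s.

5.85 m/s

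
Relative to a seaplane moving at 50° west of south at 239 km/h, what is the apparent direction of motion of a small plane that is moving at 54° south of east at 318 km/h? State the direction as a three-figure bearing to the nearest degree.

106°

Taking east as x and north as y: small plane velocity = (186.916, -257.267) km/h; seaplane velocity = (-183.085, -153.626) km/h.
Velocity of small plane relative to seaplane = (186.916, -257.267) − (-183.085, -153.626) = (370.000, -103.641) km/h.
Bearing = atan2(370.00, -103.64) = 105.65° clockwise from north.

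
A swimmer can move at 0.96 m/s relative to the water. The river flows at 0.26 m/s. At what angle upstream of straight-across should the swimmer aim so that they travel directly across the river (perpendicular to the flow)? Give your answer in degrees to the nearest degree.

To cancel the current, the upstream component of the swimmer's velocity must equal the flow: 0.96 sin θ = 0.26.
sin θ = 0.26 / 0.96 = 0.2708.
θ = arcsin(0.2708) = 15.714°.

16°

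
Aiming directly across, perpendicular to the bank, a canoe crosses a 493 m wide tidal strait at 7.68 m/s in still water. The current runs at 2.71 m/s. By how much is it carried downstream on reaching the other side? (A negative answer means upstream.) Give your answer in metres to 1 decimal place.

174.0 m

Perpendicular speed = 7.680 m/s; crossing time = 493 / 7.680 = 64.193 s.
Net downstream speed = 2.710 m/s.
Drift = 2.710 × 64.193 = 173.962 m (downstream).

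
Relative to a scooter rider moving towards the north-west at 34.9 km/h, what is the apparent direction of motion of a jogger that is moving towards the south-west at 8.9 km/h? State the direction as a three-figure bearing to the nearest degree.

149°

Taking east as x and north as y: jogger velocity = (-6.293, -6.293) km/h; scooter rider velocity = (-24.678, 24.678) km/h.
Velocity of jogger relative to scooter rider = (-6.293, -6.293) − (-24.678, 24.678) = (18.385, -30.971) km/h.
Bearing = atan2(18.38, -30.97) = 149.31° clockwise from north.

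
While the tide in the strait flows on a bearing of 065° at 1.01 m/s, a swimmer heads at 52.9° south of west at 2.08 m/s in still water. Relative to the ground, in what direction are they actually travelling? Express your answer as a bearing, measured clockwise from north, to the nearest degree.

Taking east as x and north as y: velocity relative to the water = (-1.255, -1.659) m/s; the water relative to ground = (0.915, 0.427) m/s.
Velocity relative to ground = (-1.255, -1.659) + (0.915, 0.427) = (-0.339, -1.232) m/s.
Bearing = atan2(-0.34, -1.23) = 195.40° clockwise from north.

195°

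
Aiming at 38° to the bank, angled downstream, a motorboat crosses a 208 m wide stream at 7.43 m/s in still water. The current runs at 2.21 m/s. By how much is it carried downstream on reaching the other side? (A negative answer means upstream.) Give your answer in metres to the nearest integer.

Perpendicular speed = 4.574 m/s; crossing time = 208 / 4.574 = 45.471 s.
Net downstream speed = 8.065 m/s.
Drift = 8.065 × 45.471 = 366.718 m (downstream).

367 m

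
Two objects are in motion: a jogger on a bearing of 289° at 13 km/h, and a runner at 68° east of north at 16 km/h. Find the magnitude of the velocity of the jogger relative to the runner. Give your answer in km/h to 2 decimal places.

Taking east as x and north as y: jogger velocity = (-12.292, 4.232) km/h; runner velocity = (14.835, 5.994) km/h.
Velocity of jogger relative to runner = (-12.292, 4.232) − (14.835, 5.994) = (-27.127, -1.761) km/h.
Magnitude = |(-27.127, -1.761)| = 27.184 km/h.

27.18 km/h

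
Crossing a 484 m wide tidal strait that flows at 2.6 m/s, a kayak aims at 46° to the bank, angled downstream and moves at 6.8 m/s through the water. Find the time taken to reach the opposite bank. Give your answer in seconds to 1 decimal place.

The component of the kayak's velocity perpendicular to the bank is 6.8 × sin 46° = 4.892 m/s.
The current is parallel to the bank, so it does not affect the crossing time.
Time = 484 / 4.892 = 98.947 s.

98.9 s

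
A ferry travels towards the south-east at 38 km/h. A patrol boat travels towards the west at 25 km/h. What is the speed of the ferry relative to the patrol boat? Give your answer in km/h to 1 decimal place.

Taking east as x and north as y: ferry velocity = (26.870, -26.870) km/h; patrol boat velocity = (-25.000, 0.000) km/h.
Velocity of ferry relative to patrol boat = (26.870, -26.870) − (-25.000, 0.000) = (51.870, -26.870) km/h.
Magnitude = |(51.870, -26.870)| = 58.417 km/h.

58.4 km/h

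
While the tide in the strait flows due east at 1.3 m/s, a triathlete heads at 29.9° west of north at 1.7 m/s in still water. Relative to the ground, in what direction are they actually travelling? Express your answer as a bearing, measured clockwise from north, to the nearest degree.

017°

Taking east as x and north as y: velocity relative to the water = (-0.847, 1.474) m/s; the water relative to ground = (1.300, 0.000) m/s.
Velocity relative to ground = (-0.847, 1.474) + (1.300, 0.000) = (0.453, 1.474) m/s.
Bearing = atan2(0.45, 1.47) = 17.07° clockwise from north.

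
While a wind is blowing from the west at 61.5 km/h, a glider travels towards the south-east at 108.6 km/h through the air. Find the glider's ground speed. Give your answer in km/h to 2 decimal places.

158.18 km/h

Taking east as x and north as y: velocity relative to the air = (76.792, -76.792) km/h; the air relative to ground = (61.500, 0.000) km/h.
Velocity relative to ground = (76.792, -76.792) + (61.500, 0.000) = (138.292, -76.792) km/h.
Speed = |(138.292, -76.792)| = 158.182 km/h.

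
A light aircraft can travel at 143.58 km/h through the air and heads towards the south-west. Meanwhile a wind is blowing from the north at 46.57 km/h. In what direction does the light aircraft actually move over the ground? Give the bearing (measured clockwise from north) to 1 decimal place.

214.4°

Taking east as x and north as y: velocity relative to the air = (-101.526, -101.526) km/h; the air relative to ground = (0.000, -46.570) km/h.
Velocity relative to ground = (-101.526, -101.526) + (0.000, -46.570) = (-101.526, -148.096) km/h.
Bearing = atan2(-101.53, -148.10) = 214.43° clockwise from north.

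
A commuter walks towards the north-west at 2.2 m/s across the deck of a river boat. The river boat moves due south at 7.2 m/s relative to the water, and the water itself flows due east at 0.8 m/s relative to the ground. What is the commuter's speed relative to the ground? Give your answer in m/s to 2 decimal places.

5.69 m/s

In east/north components (m/s): commuter relative to river boat = (-1.556, 1.556); river boat relative to water = (0.000, -7.200); water relative to ground = (0.800, 0.000).
Sum = (-0.756, -5.644) m/s.
Speed = |(-0.756, -5.644)| = 5.695 m/s.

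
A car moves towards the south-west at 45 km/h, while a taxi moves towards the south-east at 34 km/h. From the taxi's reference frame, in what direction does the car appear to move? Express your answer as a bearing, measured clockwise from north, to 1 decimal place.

Taking east as x and north as y: car velocity = (-31.820, -31.820) km/h; taxi velocity = (24.042, -24.042) km/h.
Velocity of car relative to taxi = (-31.820, -31.820) − (24.042, -24.042) = (-55.861, -7.778) km/h.
Bearing = atan2(-55.86, -7.78) = 262.07° clockwise from north.

262.1°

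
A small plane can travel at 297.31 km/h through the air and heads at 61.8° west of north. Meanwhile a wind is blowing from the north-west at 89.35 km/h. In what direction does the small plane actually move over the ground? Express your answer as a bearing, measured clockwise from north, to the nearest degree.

291°

Taking east as x and north as y: velocity relative to the air = (-262.020, 140.494) km/h; the air relative to ground = (63.180, -63.180) km/h.
Velocity relative to ground = (-262.020, 140.494) + (63.180, -63.180) = (-198.840, 77.314) km/h.
Bearing = atan2(-198.84, 77.31) = 291.25° clockwise from north.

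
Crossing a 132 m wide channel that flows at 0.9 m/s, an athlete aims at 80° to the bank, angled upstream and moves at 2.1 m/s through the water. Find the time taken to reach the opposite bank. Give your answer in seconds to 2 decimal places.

The component of the athlete's velocity perpendicular to the bank is 2.1 × sin 80° = 2.068 m/s.
The flow acts along the bank and has no component across it.
Time = 132 / 2.068 = 63.827 s.

63.83 s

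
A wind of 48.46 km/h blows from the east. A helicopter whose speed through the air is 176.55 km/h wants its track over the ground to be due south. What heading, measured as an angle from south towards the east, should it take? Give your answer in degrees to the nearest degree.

The wind pushes perpendicular to the desired track; the heading must have a component into the wind equal to 48.46 km/h: 176.55 sin θ = 48.46.
sin θ = 0.2745, so θ = 15.931°.

16°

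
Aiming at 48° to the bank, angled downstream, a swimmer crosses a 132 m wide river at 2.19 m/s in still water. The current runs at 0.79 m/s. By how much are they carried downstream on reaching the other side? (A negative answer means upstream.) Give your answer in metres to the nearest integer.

183 m

Perpendicular speed = 1.627 m/s; crossing time = 132 / 1.627 = 81.107 s.
Net downstream speed = 2.255 m/s.
Drift = 2.255 × 81.107 = 182.928 m (downstream).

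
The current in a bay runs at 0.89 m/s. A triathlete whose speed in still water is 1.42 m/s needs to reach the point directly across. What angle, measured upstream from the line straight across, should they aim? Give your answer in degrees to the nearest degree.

To cancel the current, the upstream component of the triathlete's velocity must equal the flow: 1.42 sin θ = 0.89.
sin θ = 0.89 / 1.42 = 0.6268.
θ = arcsin(0.6268) = 38.812°.

39°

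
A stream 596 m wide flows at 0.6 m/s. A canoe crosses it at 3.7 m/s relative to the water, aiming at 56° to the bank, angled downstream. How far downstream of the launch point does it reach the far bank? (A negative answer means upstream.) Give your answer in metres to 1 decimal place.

518.6 m

Perpendicular speed = 3.067 m/s; crossing time = 596 / 3.067 = 194.299 s.
Net downstream speed = 2.669 m/s.
Drift = 2.669 × 194.299 = 518.586 m (downstream).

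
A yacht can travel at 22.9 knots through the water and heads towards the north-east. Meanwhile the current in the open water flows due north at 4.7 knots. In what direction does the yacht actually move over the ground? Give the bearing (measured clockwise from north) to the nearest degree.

Taking east as x and north as y: velocity relative to the water = (16.193, 16.193) knots; the water relative to ground = (0.000, 4.700) knots.
Velocity relative to ground = (16.193, 16.193) + (0.000, 4.700) = (16.193, 20.893) knots.
Bearing = atan2(16.19, 20.89) = 37.78° clockwise from north.

038°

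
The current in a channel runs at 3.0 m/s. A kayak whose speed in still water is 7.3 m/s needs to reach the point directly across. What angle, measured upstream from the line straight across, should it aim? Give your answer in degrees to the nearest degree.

24°

To cancel the current, the upstream component of the kayak's velocity must equal the flow: 7.3 sin θ = 3.0.
sin θ = 3.0 / 7.3 = 0.4110.
θ = arcsin(0.4110) = 24.265°.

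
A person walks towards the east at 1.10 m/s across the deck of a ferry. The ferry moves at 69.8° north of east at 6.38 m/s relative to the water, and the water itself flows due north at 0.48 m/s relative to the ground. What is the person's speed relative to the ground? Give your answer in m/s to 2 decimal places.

7.26 m/s

In east/north components (m/s): person relative to ferry = (1.100, 0.000); ferry relative to water = (2.203, 5.988); water relative to ground = (0.000, 0.480).
Sum = (3.303, 6.468) m/s.
Speed = |(3.303, 6.468)| = 7.262 m/s.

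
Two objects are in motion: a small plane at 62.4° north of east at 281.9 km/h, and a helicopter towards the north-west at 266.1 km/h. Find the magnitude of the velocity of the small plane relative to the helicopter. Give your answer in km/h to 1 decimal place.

324.7 km/h

Taking east as x and north as y: small plane velocity = (130.603, 249.821) km/h; helicopter velocity = (-188.161, 188.161) km/h.
Velocity of small plane relative to helicopter = (130.603, 249.821) − (-188.161, 188.161) = (318.764, 61.660) km/h.
Magnitude = |(318.764, 61.660)| = 324.673 km/h.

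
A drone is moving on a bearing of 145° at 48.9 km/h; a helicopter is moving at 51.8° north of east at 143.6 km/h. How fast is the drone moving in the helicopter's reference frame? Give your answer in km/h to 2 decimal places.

164.53 km/h

Taking east as x and north as y: drone velocity = (28.048, -40.057) km/h; helicopter velocity = (88.803, 112.849) km/h.
Velocity of drone relative to helicopter = (28.048, -40.057) − (88.803, 112.849) = (-60.756, -152.906) km/h.
Magnitude = |(-60.756, -152.906)| = 164.534 km/h.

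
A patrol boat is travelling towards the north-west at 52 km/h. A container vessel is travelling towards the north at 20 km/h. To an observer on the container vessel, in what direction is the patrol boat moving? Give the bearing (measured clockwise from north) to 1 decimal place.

294.5°

Taking east as x and north as y: patrol boat velocity = (-36.770, 36.770) km/h; container vessel velocity = (0.000, 20.000) km/h.
Velocity of patrol boat relative to container vessel = (-36.770, 36.770) − (0.000, 20.000) = (-36.770, 16.770) km/h.
Bearing = atan2(-36.77, 16.77) = 294.52° clockwise from north.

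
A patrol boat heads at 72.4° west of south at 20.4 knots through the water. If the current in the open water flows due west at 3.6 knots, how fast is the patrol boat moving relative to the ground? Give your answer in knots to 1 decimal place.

Taking east as x and north as y: velocity relative to the water = (-19.445, -6.168) knots; the water relative to ground = (-3.600, 0.000) knots.
Velocity relative to ground = (-19.445, -6.168) + (-3.600, 0.000) = (-23.045, -6.168) knots.
Speed = |(-23.045, -6.168)| = 23.856 knots.

23.9 knots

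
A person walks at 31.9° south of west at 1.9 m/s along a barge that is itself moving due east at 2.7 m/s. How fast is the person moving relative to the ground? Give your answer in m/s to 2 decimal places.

1.48 m/s

Taking east as x and north as y: barge velocity = (2.700, 0.000) m/s; person velocity relative to barge = (-1.613, -1.004) m/s.
Velocity relative to ground = (2.700, 0.000) + (-1.613, -1.004) = (1.087, -1.004) m/s.
Speed = |(1.087, -1.004)| = 1.480 m/s.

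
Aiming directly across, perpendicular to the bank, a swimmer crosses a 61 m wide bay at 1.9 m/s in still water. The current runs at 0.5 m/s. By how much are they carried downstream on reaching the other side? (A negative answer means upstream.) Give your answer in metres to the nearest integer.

Perpendicular speed = 1.900 m/s; crossing time = 61 / 1.900 = 32.105 s.
Net downstream speed = 0.500 m/s.
Drift = 0.500 × 32.105 = 16.053 m (downstream).

16 m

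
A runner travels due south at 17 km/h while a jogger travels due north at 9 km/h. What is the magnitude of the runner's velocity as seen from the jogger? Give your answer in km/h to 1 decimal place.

Taking east as x and north as y: runner velocity = (0.000, -17.000) km/h; jogger velocity = (0.000, 9.000) km/h.
Velocity of runner relative to jogger = (0.000, -17.000) − (0.000, 9.000) = (0.000, -26.000) km/h.
Magnitude = |(0.000, -26.000)| = 26.000 km/h.

26.0 km/h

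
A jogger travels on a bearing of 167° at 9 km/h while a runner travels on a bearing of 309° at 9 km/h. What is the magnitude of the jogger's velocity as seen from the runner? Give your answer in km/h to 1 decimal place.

17.0 km/h

Taking east as x and north as y: jogger velocity = (2.025, -8.769) km/h; runner velocity = (-6.994, 5.664) km/h.
Velocity of jogger relative to runner = (2.025, -8.769) − (-6.994, 5.664) = (9.019, -14.433) km/h.
Magnitude = |(9.019, -14.433)| = 17.019 km/h.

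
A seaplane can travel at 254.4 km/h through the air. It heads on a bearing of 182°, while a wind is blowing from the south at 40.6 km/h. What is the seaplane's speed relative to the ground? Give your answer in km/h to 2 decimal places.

213.83 km/h

Taking east as x and north as y: velocity relative to the air = (-8.878, -254.245) km/h; the air relative to ground = (0.000, 40.600) km/h.
Velocity relative to ground = (-8.878, -254.245) + (0.000, 40.600) = (-8.878, -213.645) km/h.
Speed = |(-8.878, -213.645)| = 213.829 km/h.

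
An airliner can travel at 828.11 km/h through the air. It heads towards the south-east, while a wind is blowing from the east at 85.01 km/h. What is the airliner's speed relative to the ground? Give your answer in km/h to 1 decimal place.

770.3 km/h

Taking east as x and north as y: velocity relative to the air = (585.562, -585.562) km/h; the air relative to ground = (-85.010, 0.000) km/h.
Velocity relative to ground = (585.562, -585.562) + (-85.010, 0.000) = (500.552, -585.562) km/h.
Speed = |(500.552, -585.562)| = 770.348 km/h.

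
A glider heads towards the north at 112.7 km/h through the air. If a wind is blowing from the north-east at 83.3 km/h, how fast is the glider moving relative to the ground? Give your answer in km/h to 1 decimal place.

Taking east as x and north as y: velocity relative to the air = (0.000, 112.700) km/h; the air relative to ground = (-58.902, -58.902) km/h.
Velocity relative to ground = (0.000, 112.700) + (-58.902, -58.902) = (-58.902, 53.798) km/h.
Speed = |(-58.902, 53.798)| = 79.773 km/h.

79.8 km/h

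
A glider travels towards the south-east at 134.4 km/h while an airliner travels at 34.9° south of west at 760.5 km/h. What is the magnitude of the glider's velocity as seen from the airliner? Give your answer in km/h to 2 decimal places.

Taking east as x and north as y: glider velocity = (95.035, -95.035) km/h; airliner velocity = (-623.726, -435.117) km/h.
Velocity of glider relative to airliner = (95.035, -95.035) − (-623.726, -435.117) = (718.761, 340.082) km/h.
Magnitude = |(718.761, 340.082)| = 795.156 km/h.

795.16 km/h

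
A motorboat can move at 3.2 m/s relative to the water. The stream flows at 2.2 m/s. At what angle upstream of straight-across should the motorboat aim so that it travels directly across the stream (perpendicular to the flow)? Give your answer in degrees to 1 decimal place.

To cancel the current, the upstream component of the motorboat's velocity must equal the flow: 3.2 sin θ = 2.2.
sin θ = 2.2 / 3.2 = 0.6875.
θ = arcsin(0.6875) = 43.433°.

43.4°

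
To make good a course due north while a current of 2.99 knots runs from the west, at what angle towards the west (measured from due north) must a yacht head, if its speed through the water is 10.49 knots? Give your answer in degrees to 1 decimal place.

The current pushes perpendicular to the desired track; the heading must have a component into the current equal to 2.99 knots: 10.49 sin θ = 2.99.
sin θ = 0.2850, so θ = 16.561°.

16.6°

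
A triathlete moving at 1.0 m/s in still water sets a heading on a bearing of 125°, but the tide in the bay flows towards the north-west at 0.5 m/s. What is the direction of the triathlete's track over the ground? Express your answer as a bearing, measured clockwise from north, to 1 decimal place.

115.3°

Taking east as x and north as y: velocity relative to the water = (0.819, -0.574) m/s; the water relative to ground = (-0.354, 0.354) m/s.
Velocity relative to ground = (0.819, -0.574) + (-0.354, 0.354) = (0.466, -0.220) m/s.
Bearing = atan2(0.47, -0.22) = 115.29° clockwise from north.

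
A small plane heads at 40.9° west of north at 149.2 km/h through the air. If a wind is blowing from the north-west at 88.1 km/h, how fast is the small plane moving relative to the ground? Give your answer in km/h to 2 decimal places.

61.65 km/h

Taking east as x and north as y: velocity relative to the air = (-97.687, 112.773) km/h; the air relative to ground = (62.296, -62.296) km/h.
Velocity relative to ground = (-97.687, 112.773) + (62.296, -62.296) = (-35.391, 50.477) km/h.
Speed = |(-35.391, 50.477)| = 61.648 km/h.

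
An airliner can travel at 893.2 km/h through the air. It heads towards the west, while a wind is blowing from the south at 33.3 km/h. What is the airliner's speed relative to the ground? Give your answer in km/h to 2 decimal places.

893.82 km/h

Taking east as x and north as y: velocity relative to the air = (-893.200, 0.000) km/h; the air relative to ground = (0.000, 33.300) km/h.
Velocity relative to ground = (-893.200, 0.000) + (0.000, 33.300) = (-893.200, 33.300) km/h.
Speed = |(-893.200, 33.300)| = 893.821 km/h.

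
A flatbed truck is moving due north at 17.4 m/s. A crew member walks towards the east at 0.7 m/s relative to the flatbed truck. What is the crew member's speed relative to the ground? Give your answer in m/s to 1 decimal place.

17.4 m/s

Taking east as x and north as y: flatbed truck velocity = (0.000, 17.400) m/s; crew member velocity relative to flatbed truck = (0.700, 0.000) m/s.
Velocity relative to ground = (0.000, 17.400) + (0.700, 0.000) = (0.700, 17.400) m/s.
Speed = |(0.700, 17.400)| = 17.414 m/s.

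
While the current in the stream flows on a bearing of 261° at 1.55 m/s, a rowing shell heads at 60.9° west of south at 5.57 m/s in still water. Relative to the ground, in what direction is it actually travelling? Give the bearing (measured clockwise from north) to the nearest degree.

245°

Taking east as x and north as y: velocity relative to the water = (-4.867, -2.709) m/s; the water relative to ground = (-1.531, -0.242) m/s.
Velocity relative to ground = (-4.867, -2.709) + (-1.531, -0.242) = (-6.398, -2.951) m/s.
Bearing = atan2(-6.40, -2.95) = 245.24° clockwise from north.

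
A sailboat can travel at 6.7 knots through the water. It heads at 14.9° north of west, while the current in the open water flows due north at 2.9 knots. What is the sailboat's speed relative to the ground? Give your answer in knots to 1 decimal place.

8.0 knots

Taking east as x and north as y: velocity relative to the water = (-6.475, 1.723) knots; the water relative to ground = (0.000, 2.900) knots.
Velocity relative to ground = (-6.475, 1.723) + (0.000, 2.900) = (-6.475, 4.623) knots.
Speed = |(-6.475, 4.623)| = 7.956 knots.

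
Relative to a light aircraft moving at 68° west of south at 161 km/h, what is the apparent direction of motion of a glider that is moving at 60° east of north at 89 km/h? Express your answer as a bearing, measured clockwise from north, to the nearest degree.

Taking east as x and north as y: glider velocity = (77.076, 44.500) km/h; light aircraft velocity = (-149.277, -60.312) km/h.
Velocity of glider relative to light aircraft = (77.076, 44.500) − (-149.277, -60.312) = (226.353, 104.812) km/h.
Bearing = atan2(226.35, 104.81) = 65.15° clockwise from north.

065°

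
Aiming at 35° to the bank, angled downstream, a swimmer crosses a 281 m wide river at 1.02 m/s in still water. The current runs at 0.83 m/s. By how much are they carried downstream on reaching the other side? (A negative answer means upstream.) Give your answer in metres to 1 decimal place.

800.0 m

Perpendicular speed = 0.585 m/s; crossing time = 281 / 0.585 = 480.302 s.
Net downstream speed = 1.666 m/s.
Drift = 1.666 × 480.302 = 799.961 m (downstream).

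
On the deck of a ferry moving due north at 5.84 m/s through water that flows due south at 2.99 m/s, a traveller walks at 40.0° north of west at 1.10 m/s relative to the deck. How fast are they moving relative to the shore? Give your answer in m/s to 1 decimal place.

3.7 m/s

In east/north components (m/s): traveller relative to ferry = (-0.843, 0.707); ferry relative to water = (0.000, 5.840); water relative to ground = (0.000, -2.990).
Sum = (-0.843, 3.557) m/s.
Speed = |(-0.843, 3.557)| = 3.656 m/s.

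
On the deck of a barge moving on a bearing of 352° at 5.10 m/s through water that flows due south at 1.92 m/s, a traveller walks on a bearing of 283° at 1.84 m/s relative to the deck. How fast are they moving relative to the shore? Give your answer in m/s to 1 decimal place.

4.3 m/s

In east/north components (m/s): traveller relative to barge = (-1.793, 0.414); barge relative to water = (-0.710, 5.050); water relative to ground = (0.000, -1.920).
Sum = (-2.503, 3.544) m/s.
Speed = |(-2.503, 3.544)| = 4.339 m/s.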